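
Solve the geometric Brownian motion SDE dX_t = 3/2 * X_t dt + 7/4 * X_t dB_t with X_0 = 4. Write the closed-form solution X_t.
X_t = 4 * exp((-1/32) * t + (7/4) * B_t)

For GBM dX = mu X dt + sigma X dB with X_0 = x_0, apply Itô to Y = log X: dY = (mu - sigma^2/2) dt + sigma dB, so Y_t = log(x_0) + (mu - sigma^2/2) t + sigma B_t and hence X_t = x_0 * exp((mu - sigma^2/2) t + sigma B_t).
With mu = 3/2, sigma = 7/4, x_0 = 4, this gives:
  X_t = 4 * exp((-1/32) * t + (7/4) * B_t).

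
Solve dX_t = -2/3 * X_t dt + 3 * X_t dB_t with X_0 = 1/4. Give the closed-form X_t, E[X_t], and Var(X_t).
X_t = 1/4 * exp((-31/6) t + (3) B_t); E[X_t] = exp(-2*t/3)/4; Var(X_t) = (exp(9*t) - 1)*exp(-4*t/3)/16

For GBM dX = mu X dt + sigma X dB with X_0 = x_0, apply Itô to Y = log X: dY = (mu - sigma^2/2) dt + sigma dB, so Y_t = log(x_0) + (mu - sigma^2/2) t + sigma B_t and hence X_t = x_0 * exp((mu - sigma^2/2) t + sigma B_t).
With mu = -2/3, sigma = 3, x_0 = 1/4, this gives:
  X_t = 1/4 * exp((-31/6) * t + (3) * B_t).
Since sigma*B_t ~ Normal(0, sigma^2 t), E[exp(sigma*B_t)] = exp(sigma^2 t / 2); so E[X_t] = x_0 * exp((mu - sigma^2/2) t) * exp(sigma^2 t / 2) = x_0 * exp(mu t) = exp(-2*t/3)/4.
Var(X_t) = E[X_t^2] - (E[X_t])^2 = x_0^2 * exp(2 mu t) * (exp(sigma^2 t) - 1) = (exp(9*t) - 1)*exp(-4*t/3)/16.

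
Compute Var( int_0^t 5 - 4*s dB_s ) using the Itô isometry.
Var = t*(16*t^2 - 60*t + 75)/3

The Itô integral of a deterministic integrand f(s) has mean 0 because each increment f(s) * (B_{s+ds} - B_s) has mean 0. By the Itô isometry:
  Var( int_0^t f(s) dB_s ) = E[ (int_0^t f(s) dB_s)^2 ] = int_0^t f(s)^2 ds.
Here f(s) = 5 - 4*s, so f(s)^2 = (4*s - 5)^2. Integrate:
  int_0^t ((4*s - 5)^2) ds = t*(16*t^2 - 60*t + 75)/3.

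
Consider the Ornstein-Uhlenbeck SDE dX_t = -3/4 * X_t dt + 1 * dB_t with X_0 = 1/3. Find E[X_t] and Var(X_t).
E[X_t] = exp(-3*t/4)/3; Var(X_t) = 2/3 - 2*exp(-3*t/2)/3

The OU SDE dX = -theta X dt + sigma dB admits the integrating factor exp(theta t): d(exp(theta t) X_t) = sigma exp(theta t) dB_t. Integrating from 0 to t:
  X_t = x_0 * exp(-theta t) + sigma * int_0^t exp(-theta (t-s)) dB_s.
The Itô integral has mean 0 and (by the Itô isometry) variance sigma^2 * int_0^t exp(-2 theta (t - s)) ds = sigma^2 * (1 - exp(-2 theta t)) / (2 theta).
With theta = 3/4, sigma = 1, x_0 = 1/3:
  E[X_t] = 1/3 * exp(-3/4 t) = exp(-3*t/4)/3
  Var(X_t) = (1)^2 * (1 - exp(-2*3/4 t)) / (2 * 3/4) = 2/3 - 2*exp(-3*t/2)/3.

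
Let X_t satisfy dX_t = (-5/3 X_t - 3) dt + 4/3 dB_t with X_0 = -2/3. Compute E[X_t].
E[X_t] = -9/5 + 17*exp(-5*t/3)/15

Taking expectations and using E[dB_t] = 0, the mean m(t) = E[X_t] satisfies the ODE m'(t) = a m(t) + b with m(0) = x_0. With a = -5/3, b = -3, x_0 = -2/3, the solution is
  m(t) = x_0 * exp(a t) + (b/a) * (exp(a t) - 1)
       = (-2/3) * exp((-5/3) t) + ((-3)/(-5/3)) * (exp((-5/3) t) - 1)
       = -9/5 + 17*exp(-5*t/3)/15.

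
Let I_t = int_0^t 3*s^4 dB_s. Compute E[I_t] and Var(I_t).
E[I_t] = 0; Var(I_t) = t^9

The Itô integral of a deterministic integrand f(s) has mean 0 because each increment f(s) * (B_{s+ds} - B_s) has mean 0. By the Itô isometry:
  Var( int_0^t f(s) dB_s ) = E[ (int_0^t f(s) dB_s)^2 ] = int_0^t f(s)^2 ds.
Here f(s) = 3*s^4, so f(s)^2 = 9*s^8. Integrate:
  int_0^t (9*s^8) ds = t^9.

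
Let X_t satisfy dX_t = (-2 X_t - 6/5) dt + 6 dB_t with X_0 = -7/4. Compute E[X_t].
E[X_t] = -3/5 - 23*exp(-2*t)/20

Taking expectations and using E[dB_t] = 0, the mean m(t) = E[X_t] satisfies the ODE m'(t) = a m(t) + b with m(0) = x_0. With a = -2, b = -6/5, x_0 = -7/4, the solution is
  m(t) = x_0 * exp(a t) + (b/a) * (exp(a t) - 1)
       = (-7/4) * exp((-2) t) + ((-6/5)/(-2)) * (exp((-2) t) - 1)
       = -3/5 - 23*exp(-2*t)/20.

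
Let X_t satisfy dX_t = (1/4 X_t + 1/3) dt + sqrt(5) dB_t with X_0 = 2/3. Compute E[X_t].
E[X_t] = 2*exp(t/4) - 4/3

Taking expectations and using E[dB_t] = 0, the mean m(t) = E[X_t] satisfies the ODE m'(t) = a m(t) + b with m(0) = x_0. With a = 1/4, b = 1/3, x_0 = 2/3, the solution is
  m(t) = x_0 * exp(a t) + (b/a) * (exp(a t) - 1)
       = (2/3) * exp((1/4) t) + ((1/3)/(1/4)) * (exp((1/4) t) - 1)
       = 2*exp(t/4) - 4/3.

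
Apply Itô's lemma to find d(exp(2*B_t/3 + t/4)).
d(exp(2*B_t/3 + t/4)) = (17*exp(2*B_t/3 + t/4)/36) dt + (2*exp(2*B_t/3 + t/4)/3) dB_t

Itô's formula for f(t, x): d f(t, B_t) = (f_t + (1/2) f_xx) dt + f_x dB_t. Compute partials of f(t, x) = exp(t/4 + 2*x/3):
  f_t(t,x)  = exp(t/4 + 2*x/3)/4
  f_x(t,x)  = 2*exp(t/4 + 2*x/3)/3
  f_xx(t,x) = 4*exp(t/4 + 2*x/3)/9
Assemble drift = f_t + (1/2) f_xx = 17*exp(t/4 + 2*x/3)/36 and diffusion = f_x = 2*exp(t/4 + 2*x/3)/3. Substituting x = B_t:
  d(exp(2*B_t/3 + t/4)) = (17*exp(2*B_t/3 + t/4)/36) dt + (2*exp(2*B_t/3 + t/4)/3) dB_t.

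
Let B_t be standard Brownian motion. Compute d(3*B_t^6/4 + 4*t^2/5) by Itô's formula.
d(3*B_t^6/4 + 4*t^2/5) = (45*B_t^4/4 + 8*t/5) dt + (9*B_t^5/2) dB_t

Itô's formula for f(t, x): d f(t, B_t) = (f_t + (1/2) f_xx) dt + f_x dB_t. Compute partials of f(t, x) = 4*t^2/5 + 3*x^6/4:
  f_t(t,x)  = 8*t/5
  f_x(t,x)  = 9*x^5/2
  f_xx(t,x) = 45*x^4/2
Assemble drift = f_t + (1/2) f_xx = 8*t/5 + 45*x^4/4 and diffusion = f_x = 9*x^5/2. Substituting x = B_t:
  d(3*B_t^6/4 + 4*t^2/5) = (45*B_t^4/4 + 8*t/5) dt + (9*B_t^5/2) dB_t.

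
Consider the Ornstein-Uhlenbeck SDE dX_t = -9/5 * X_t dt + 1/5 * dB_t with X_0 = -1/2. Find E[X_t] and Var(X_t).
E[X_t] = -exp(-9*t/5)/2; Var(X_t) = 1/90 - exp(-18*t/5)/90

The OU SDE dX = -theta X dt + sigma dB admits the integrating factor exp(theta t): d(exp(theta t) X_t) = sigma exp(theta t) dB_t. Integrating from 0 to t:
  X_t = x_0 * exp(-theta t) + sigma * int_0^t exp(-theta (t-s)) dB_s.
The Itô integral has mean 0 and (by the Itô isometry) variance sigma^2 * int_0^t exp(-2 theta (t - s)) ds = sigma^2 * (1 - exp(-2 theta t)) / (2 theta).
With theta = 9/5, sigma = 1/5, x_0 = -1/2:
  E[X_t] = -1/2 * exp(-9/5 t) = -exp(-9*t/5)/2
  Var(X_t) = (1/5)^2 * (1 - exp(-2*9/5 t)) / (2 * 9/5) = 1/90 - exp(-18*t/5)/90.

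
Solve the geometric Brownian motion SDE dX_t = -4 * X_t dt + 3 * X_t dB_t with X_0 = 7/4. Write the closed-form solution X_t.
X_t = 7/4 * exp((-17/2) * t + (3) * B_t)

For GBM dX = mu X dt + sigma X dB with X_0 = x_0, apply Itô to Y = log X: dY = (mu - sigma^2/2) dt + sigma dB, so Y_t = log(x_0) + (mu - sigma^2/2) t + sigma B_t and hence X_t = x_0 * exp((mu - sigma^2/2) t + sigma B_t).
With mu = -4, sigma = 3, x_0 = 7/4, this gives:
  X_t = 7/4 * exp((-17/2) * t + (3) * B_t).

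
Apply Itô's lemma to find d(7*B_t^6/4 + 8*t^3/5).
d(7*B_t^6/4 + 8*t^3/5) = (105*B_t^4/4 + 24*t^2/5) dt + (21*B_t^5/2) dB_t

Itô's formula for f(t, x): d f(t, B_t) = (f_t + (1/2) f_xx) dt + f_x dB_t. Compute partials of f(t, x) = 8*t^3/5 + 7*x^6/4:
  f_t(t,x)  = 24*t^2/5
  f_x(t,x)  = 21*x^5/2
  f_xx(t,x) = 105*x^4/2
Assemble drift = f_t + (1/2) f_xx = 24*t^2/5 + 105*x^4/4 and diffusion = f_x = 21*x^5/2. Substituting x = B_t:
  d(7*B_t^6/4 + 8*t^3/5) = (105*B_t^4/4 + 24*t^2/5) dt + (21*B_t^5/2) dB_t.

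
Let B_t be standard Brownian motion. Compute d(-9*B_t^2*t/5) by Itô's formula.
d(-9*B_t^2*t/5) = (-9*B_t^2/5 - 9*t/5) dt + (-18*B_t*t/5) dB_t

Itô's formula for f(t, x): d f(t, B_t) = (f_t + (1/2) f_xx) dt + f_x dB_t. Compute partials of f(t, x) = -9*t*x^2/5:
  f_t(t,x)  = -9*x^2/5
  f_x(t,x)  = -18*t*x/5
  f_xx(t,x) = -18*t/5
Assemble drift = f_t + (1/2) f_xx = -9*t/5 - 9*x^2/5 and diffusion = f_x = -18*t*x/5. Substituting x = B_t:
  d(-9*B_t^2*t/5) = (-9*B_t^2/5 - 9*t/5) dt + (-18*B_t*t/5) dB_t.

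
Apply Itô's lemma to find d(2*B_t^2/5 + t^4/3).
d(2*B_t^2/5 + t^4/3) = (4*t^3/3 + 2/5) dt + (4*B_t/5) dB_t

Itô's formula for f(t, x): d f(t, B_t) = (f_t + (1/2) f_xx) dt + f_x dB_t. Compute partials of f(t, x) = t^4/3 + 2*x^2/5:
  f_t(t,x)  = 4*t^3/3
  f_x(t,x)  = 4*x/5
  f_xx(t,x) = 4/5
Assemble drift = f_t + (1/2) f_xx = 4*t^3/3 + 2/5 and diffusion = f_x = 4*x/5. Substituting x = B_t:
  d(2*B_t^2/5 + t^4/3) = (4*t^3/3 + 2/5) dt + (4*B_t/5) dB_t.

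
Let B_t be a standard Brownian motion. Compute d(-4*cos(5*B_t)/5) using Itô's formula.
d(-4*cos(5*B_t)/5) = (10*cos(5*B_t)) dt + (4*sin(5*B_t)) dB_t

Itô's formula for f(B_t) gives d f(B_t) = f'(B_t) dB_t + (1/2) f''(B_t) dt. Compute derivatives of f(x) = -4*cos(5*x)/5:
  f'(x)  = 4*sin(5*x)
  f''(x) = 20*cos(5*x)
Substitute x = B_t and multiply the f'' term by 1/2:
  drift     = (1/2) * (20*cos(5*x)) evaluated at B_t = 10*cos(5*B_t)
  diffusion = (4*sin(5*x)) evaluated at B_t = 4*sin(5*B_t)
Therefore d(-4*cos(5*B_t)/5) = (10*cos(5*B_t)) dt + (4*sin(5*B_t)) dB_t.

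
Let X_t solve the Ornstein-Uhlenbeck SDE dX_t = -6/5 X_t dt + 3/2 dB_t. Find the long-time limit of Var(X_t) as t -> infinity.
lim Var(X_t) = 15/16

The OU SDE dX = -theta X dt + sigma dB admits the integrating factor exp(theta t): d(exp(theta t) X_t) = sigma exp(theta t) dB_t. Integrating from 0 to t gives X_t = x_0 * exp(-theta t) + sigma * int_0^t exp(-theta (t-s)) dB_s for any initial x_0. The Itô integral has variance (by the Itô isometry) sigma^2 * int_0^t exp(-2 theta (t - s)) ds = sigma^2 * (1 - exp(-2 theta t)) / (2 theta), independent of x_0.
With theta = 6/5, sigma = 3/2:
  Var(X_t) = (3/2)^2 * (1 - exp(-2*6/5 t)) / (2 * 6/5) = 15/16 - 15*exp(-12*t/5)/16.
As t -> infinity, exp(-2*6/5 t) -> 0, so the stationary variance is sigma^2 / (2 theta) = 15/16.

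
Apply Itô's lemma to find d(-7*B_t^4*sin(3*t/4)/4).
d(-7*B_t^4*sin(3*t/4)/4) = (-21*B_t^2*(B_t^2*cos(3*t/4) + 8*sin(3*t/4))/16) dt + (-7*B_t^3*sin(3*t/4)) dB_t

Itô's formula for f(t, x): d f(t, B_t) = (f_t + (1/2) f_xx) dt + f_x dB_t. Compute partials of f(t, x) = -7*x^4*sin(3*t/4)/4:
  f_t(t,x)  = -21*x^4*cos(3*t/4)/16
  f_x(t,x)  = -7*x^3*sin(3*t/4)
  f_xx(t,x) = -21*x^2*sin(3*t/4)
Assemble drift = f_t + (1/2) f_xx = -21*x^2*(x^2*cos(3*t/4) + 8*sin(3*t/4))/16 and diffusion = f_x = -7*x^3*sin(3*t/4). Substituting x = B_t:
  d(-7*B_t^4*sin(3*t/4)/4) = (-21*B_t^2*(B_t^2*cos(3*t/4) + 8*sin(3*t/4))/16) dt + (-7*B_t^3*sin(3*t/4)) dB_t.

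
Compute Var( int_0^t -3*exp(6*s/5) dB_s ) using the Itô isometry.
Var = 15*exp(12*t/5)/4 - 15/4

The Itô integral of a deterministic integrand f(s) has mean 0 because each increment f(s) * (B_{s+ds} - B_s) has mean 0. By the Itô isometry:
  Var( int_0^t f(s) dB_s ) = E[ (int_0^t f(s) dB_s)^2 ] = int_0^t f(s)^2 ds.
Here f(s) = -3*exp(6*s/5), so f(s)^2 = 9*exp(12*s/5). Integrate:
  int_0^t (9*exp(12*s/5)) ds = 15*exp(12*t/5)/4 - 15/4.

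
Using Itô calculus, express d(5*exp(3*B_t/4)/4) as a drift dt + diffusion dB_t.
d(5*exp(3*B_t/4)/4) = (45*exp(3*B_t/4)/128) dt + (15*exp(3*B_t/4)/16) dB_t

Itô's formula for f(B_t) gives d f(B_t) = f'(B_t) dB_t + (1/2) f''(B_t) dt. Compute derivatives of f(x) = 5*exp(3*x/4)/4:
  f'(x)  = 15*exp(3*x/4)/16
  f''(x) = 45*exp(3*x/4)/64
Substitute x = B_t and multiply the f'' term by 1/2:
  drift     = (1/2) * (45*exp(3*x/4)/64) evaluated at B_t = 45*exp(3*B_t/4)/128
  diffusion = (15*exp(3*x/4)/16) evaluated at B_t = 15*exp(3*B_t/4)/16
Therefore d(5*exp(3*B_t/4)/4) = (45*exp(3*B_t/4)/128) dt + (15*exp(3*B_t/4)/16) dB_t.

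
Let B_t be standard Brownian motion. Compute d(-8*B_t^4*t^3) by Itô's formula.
d(-8*B_t^4*t^3) = (24*B_t^2*t^2*(-B_t^2 - 2*t)) dt + (-32*B_t^3*t^3) dB_t

Itô's formula for f(t, x): d f(t, B_t) = (f_t + (1/2) f_xx) dt + f_x dB_t. Compute partials of f(t, x) = -8*t^3*x^4:
  f_t(t,x)  = -24*t^2*x^4
  f_x(t,x)  = -32*t^3*x^3
  f_xx(t,x) = -96*t^3*x^2
Assemble drift = f_t + (1/2) f_xx = 24*t^2*x^2*(-2*t - x^2) and diffusion = f_x = -32*t^3*x^3. Substituting x = B_t:
  d(-8*B_t^4*t^3) = (24*B_t^2*t^2*(-B_t^2 - 2*t)) dt + (-32*B_t^3*t^3) dB_t.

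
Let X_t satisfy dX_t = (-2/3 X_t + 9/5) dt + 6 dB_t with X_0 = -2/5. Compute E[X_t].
E[X_t] = 27/10 - 31*exp(-2*t/3)/10

Taking expectations and using E[dB_t] = 0, the mean m(t) = E[X_t] satisfies the ODE m'(t) = a m(t) + b with m(0) = x_0. With a = -2/3, b = 9/5, x_0 = -2/5, the solution is
  m(t) = x_0 * exp(a t) + (b/a) * (exp(a t) - 1)
       = (-2/5) * exp((-2/3) t) + ((9/5)/(-2/3)) * (exp((-2/3) t) - 1)
       = 27/10 - 31*exp(-2*t/3)/10.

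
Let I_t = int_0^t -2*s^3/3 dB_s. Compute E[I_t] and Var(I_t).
E[I_t] = 0; Var(I_t) = 4*t^7/63

The Itô integral of a deterministic integrand f(s) has mean 0 because each increment f(s) * (B_{s+ds} - B_s) has mean 0. By the Itô isometry:
  Var( int_0^t f(s) dB_s ) = E[ (int_0^t f(s) dB_s)^2 ] = int_0^t f(s)^2 ds.
Here f(s) = -2*s^3/3, so f(s)^2 = 4*s^6/9. Integrate:
  int_0^t (4*s^6/9) ds = 4*t^7/63.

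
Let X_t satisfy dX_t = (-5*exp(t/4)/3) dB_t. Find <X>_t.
<X>_t = 50*exp(t/2)/9 - 50/9

For an Itô process dX_t = a(t) dt + b(t) dB_t, the quadratic variation is <X>_t = int_0^t b(s)^2 ds (the drift term does not contribute). Here b(s) = -5*exp(s/4)/3, so
  b(s)^2 = 25*exp(s/2)/9.
Integrating from 0 to t:
  <X>_t = int_0^t (25*exp(s/2)/9) ds = 50*exp(t/2)/9 - 50/9.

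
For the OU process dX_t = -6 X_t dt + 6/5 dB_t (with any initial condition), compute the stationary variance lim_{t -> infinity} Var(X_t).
lim Var(X_t) = 3/25

The OU SDE dX = -theta X dt + sigma dB admits the integrating factor exp(theta t): d(exp(theta t) X_t) = sigma exp(theta t) dB_t. Integrating from 0 to t gives X_t = x_0 * exp(-theta t) + sigma * int_0^t exp(-theta (t-s)) dB_s for any initial x_0. The Itô integral has variance (by the Itô isometry) sigma^2 * int_0^t exp(-2 theta (t - s)) ds = sigma^2 * (1 - exp(-2 theta t)) / (2 theta), independent of x_0.
With theta = 6, sigma = 6/5:
  Var(X_t) = (6/5)^2 * (1 - exp(-2*6 t)) / (2 * 6) = 3/25 - 3*exp(-12*t)/25.
As t -> infinity, exp(-2*6 t) -> 0, so the stationary variance is sigma^2 / (2 theta) = 3/25.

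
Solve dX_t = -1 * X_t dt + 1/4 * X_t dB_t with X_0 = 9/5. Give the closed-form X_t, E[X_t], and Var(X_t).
X_t = 9/5 * exp((-33/32) t + (1/4) B_t); E[X_t] = 9*exp(-t)/5; Var(X_t) = (81*exp(t/16) - 81)*exp(-2*t)/25

For GBM dX = mu X dt + sigma X dB with X_0 = x_0, apply Itô to Y = log X: dY = (mu - sigma^2/2) dt + sigma dB, so Y_t = log(x_0) + (mu - sigma^2/2) t + sigma B_t and hence X_t = x_0 * exp((mu - sigma^2/2) t + sigma B_t).
With mu = -1, sigma = 1/4, x_0 = 9/5, this gives:
  X_t = 9/5 * exp((-33/32) * t + (1/4) * B_t).
Since sigma*B_t ~ Normal(0, sigma^2 t), E[exp(sigma*B_t)] = exp(sigma^2 t / 2); so E[X_t] = x_0 * exp((mu - sigma^2/2) t) * exp(sigma^2 t / 2) = x_0 * exp(mu t) = 9*exp(-t)/5.
Var(X_t) = E[X_t^2] - (E[X_t])^2 = x_0^2 * exp(2 mu t) * (exp(sigma^2 t) - 1) = (81*exp(t/16) - 81)*exp(-2*t)/25.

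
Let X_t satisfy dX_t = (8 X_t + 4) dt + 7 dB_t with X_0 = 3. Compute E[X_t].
E[X_t] = 7*exp(8*t)/2 - 1/2

Taking expectations and using E[dB_t] = 0, the mean m(t) = E[X_t] satisfies the ODE m'(t) = a m(t) + b with m(0) = x_0. With a = 8, b = 4, x_0 = 3, the solution is
  m(t) = x_0 * exp(a t) + (b/a) * (exp(a t) - 1)
       = 3 * exp(8 t) + (4/8) * (exp(8 t) - 1)
       = 7*exp(8*t)/2 - 1/2.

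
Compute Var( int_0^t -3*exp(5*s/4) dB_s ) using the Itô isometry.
Var = 18*exp(5*t/2)/5 - 18/5

The Itô integral of a deterministic integrand f(s) has mean 0 because each increment f(s) * (B_{s+ds} - B_s) has mean 0. By the Itô isometry:
  Var( int_0^t f(s) dB_s ) = E[ (int_0^t f(s) dB_s)^2 ] = int_0^t f(s)^2 ds.
Here f(s) = -3*exp(5*s/4), so f(s)^2 = 9*exp(5*s/2). Integrate:
  int_0^t (9*exp(5*s/2)) ds = 18*exp(5*t/2)/5 - 18/5.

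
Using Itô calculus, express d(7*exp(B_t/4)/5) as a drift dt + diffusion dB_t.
d(7*exp(B_t/4)/5) = (7*exp(B_t/4)/160) dt + (7*exp(B_t/4)/20) dB_t

Itô's formula for f(B_t) gives d f(B_t) = f'(B_t) dB_t + (1/2) f''(B_t) dt. Compute derivatives of f(x) = 7*exp(x/4)/5:
  f'(x)  = 7*exp(x/4)/20
  f''(x) = 7*exp(x/4)/80
Substitute x = B_t and multiply the f'' term by 1/2:
  drift     = (1/2) * (7*exp(x/4)/80) evaluated at B_t = 7*exp(B_t/4)/160
  diffusion = (7*exp(x/4)/20) evaluated at B_t = 7*exp(B_t/4)/20
Therefore d(7*exp(B_t/4)/5) = (7*exp(B_t/4)/160) dt + (7*exp(B_t/4)/20) dB_t.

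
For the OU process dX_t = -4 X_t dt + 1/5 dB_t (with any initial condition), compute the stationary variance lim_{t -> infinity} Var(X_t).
lim Var(X_t) = 1/200

The OU SDE dX = -theta X dt + sigma dB admits the integrating factor exp(theta t): d(exp(theta t) X_t) = sigma exp(theta t) dB_t. Integrating from 0 to t gives X_t = x_0 * exp(-theta t) + sigma * int_0^t exp(-theta (t-s)) dB_s for any initial x_0. The Itô integral has variance (by the Itô isometry) sigma^2 * int_0^t exp(-2 theta (t - s)) ds = sigma^2 * (1 - exp(-2 theta t)) / (2 theta), independent of x_0.
With theta = 4, sigma = 1/5:
  Var(X_t) = (1/5)^2 * (1 - exp(-2*4 t)) / (2 * 4) = 1/200 - exp(-8*t)/200.
As t -> infinity, exp(-2*4 t) -> 0, so the stationary variance is sigma^2 / (2 theta) = 1/200.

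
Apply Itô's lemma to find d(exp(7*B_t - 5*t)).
d(exp(7*B_t - 5*t)) = (39*exp(7*B_t - 5*t)/2) dt + (7*exp(7*B_t - 5*t)) dB_t

Itô's formula for f(t, x): d f(t, B_t) = (f_t + (1/2) f_xx) dt + f_x dB_t. Compute partials of f(t, x) = exp(-5*t + 7*x):
  f_t(t,x)  = -5*exp(-5*t + 7*x)
  f_x(t,x)  = 7*exp(-5*t + 7*x)
  f_xx(t,x) = 49*exp(-5*t + 7*x)
Assemble drift = f_t + (1/2) f_xx = 39*exp(-5*t + 7*x)/2 and diffusion = f_x = 7*exp(-5*t + 7*x). Substituting x = B_t:
  d(exp(7*B_t - 5*t)) = (39*exp(7*B_t - 5*t)/2) dt + (7*exp(7*B_t - 5*t)) dB_t.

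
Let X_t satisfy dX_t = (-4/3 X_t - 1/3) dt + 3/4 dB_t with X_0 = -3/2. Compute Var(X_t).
Var(X_t) = 27/128 - 27*exp(-8*t/3)/128

The variance V(t) = Var(X_t) satisfies V'(t) = 2 a V(t) + c^2 with V(0) = 0 (drift coefficient is linear in X, diffusion is constant). With a = -4/3, c = 3/4, the solution is
  V(t) = (c^2 / (2 a)) * (exp(2 a t) - 1)
       = ((3/4)^2 / (2*(-4/3))) * (exp((-8/3) t) - 1)
       = 27/128 - 27*exp(-8*t/3)/128.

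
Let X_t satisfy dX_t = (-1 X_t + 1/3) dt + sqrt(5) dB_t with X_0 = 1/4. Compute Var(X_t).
Var(X_t) = 5/2 - 5*exp(-2*t)/2

The variance V(t) = Var(X_t) satisfies V'(t) = 2 a V(t) + c^2 with V(0) = 0 (drift coefficient is linear in X, diffusion is constant). With a = -1, c = sqrt(5), the solution is
  V(t) = (c^2 / (2 a)) * (exp(2 a t) - 1)
       = (sqrt(5)^2 / (2*(-1))) * (exp((-2) t) - 1)
       = 5/2 - 5*exp(-2*t)/2.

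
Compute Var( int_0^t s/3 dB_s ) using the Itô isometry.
Var = t^3/27

The Itô integral of a deterministic integrand f(s) has mean 0 because each increment f(s) * (B_{s+ds} - B_s) has mean 0. By the Itô isometry:
  Var( int_0^t f(s) dB_s ) = E[ (int_0^t f(s) dB_s)^2 ] = int_0^t f(s)^2 ds.
Here f(s) = s/3, so f(s)^2 = s^2/9. Integrate:
  int_0^t (s^2/9) ds = t^3/27.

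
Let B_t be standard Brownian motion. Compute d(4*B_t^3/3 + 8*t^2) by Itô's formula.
d(4*B_t^3/3 + 8*t^2) = (4*B_t + 16*t) dt + (4*B_t^2) dB_t

Itô's formula for f(t, x): d f(t, B_t) = (f_t + (1/2) f_xx) dt + f_x dB_t. Compute partials of f(t, x) = 8*t^2 + 4*x^3/3:
  f_t(t,x)  = 16*t
  f_x(t,x)  = 4*x^2
  f_xx(t,x) = 8*x
Assemble drift = f_t + (1/2) f_xx = 16*t + 4*x and diffusion = f_x = 4*x^2. Substituting x = B_t:
  d(4*B_t^3/3 + 8*t^2) = (4*B_t + 16*t) dt + (4*B_t^2) dB_t.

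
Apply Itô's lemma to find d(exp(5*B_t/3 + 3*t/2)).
d(exp(5*B_t/3 + 3*t/2)) = (26*exp(5*B_t/3 + 3*t/2)/9) dt + (5*exp(5*B_t/3 + 3*t/2)/3) dB_t

Itô's formula for f(t, x): d f(t, B_t) = (f_t + (1/2) f_xx) dt + f_x dB_t. Compute partials of f(t, x) = exp(3*t/2 + 5*x/3):
  f_t(t,x)  = 3*exp(3*t/2 + 5*x/3)/2
  f_x(t,x)  = 5*exp(3*t/2 + 5*x/3)/3
  f_xx(t,x) = 25*exp(3*t/2 + 5*x/3)/9
Assemble drift = f_t + (1/2) f_xx = 26*exp(3*t/2 + 5*x/3)/9 and diffusion = f_x = 5*exp(3*t/2 + 5*x/3)/3. Substituting x = B_t:
  d(exp(5*B_t/3 + 3*t/2)) = (26*exp(5*B_t/3 + 3*t/2)/9) dt + (5*exp(5*B_t/3 + 3*t/2)/3) dB_t.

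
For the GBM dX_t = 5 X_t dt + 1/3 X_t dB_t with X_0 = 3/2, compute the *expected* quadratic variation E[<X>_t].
E[<X>_t] = 9*exp(91*t/9)/364 - 9/364

<X>_t = int_0^t ((1/3) * X_s)^2 ds. Taking expectation inside the integral: E[<X>_t] = (1/3)^2 * int_0^t E[X_s^2] ds. For GBM, E[X_s^2] = x_0^2 * exp((2 mu + sigma^2) s). Integrating:
  E[<X>_t] = (1/3)^2 * (3/2)^2 * (exp((2*5 + (1/3)^2) t) - 1) / (2*5 + (1/3)^2)
           = (1/3)^2 * (3/2)^2 * (exp((91/9) t) - 1) / (91/9) = 9*exp(91*t/9)/364 - 9/364.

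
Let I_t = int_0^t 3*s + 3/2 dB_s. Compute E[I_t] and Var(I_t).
E[I_t] = 0; Var(I_t) = 3*t*(4*t^2 + 6*t + 3)/4

The Itô integral of a deterministic integrand f(s) has mean 0 because each increment f(s) * (B_{s+ds} - B_s) has mean 0. By the Itô isometry:
  Var( int_0^t f(s) dB_s ) = E[ (int_0^t f(s) dB_s)^2 ] = int_0^t f(s)^2 ds.
Here f(s) = 3*s + 3/2, so f(s)^2 = 9*(2*s + 1)^2/4. Integrate:
  int_0^t (9*(2*s + 1)^2/4) ds = 3*t*(4*t^2 + 6*t + 3)/4.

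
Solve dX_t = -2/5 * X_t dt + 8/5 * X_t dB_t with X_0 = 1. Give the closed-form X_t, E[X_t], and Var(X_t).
X_t = 1 * exp((-42/25) t + (8/5) B_t); E[X_t] = exp(-2*t/5); Var(X_t) = (exp(64*t/25) - 1)*exp(-4*t/5)

For GBM dX = mu X dt + sigma X dB with X_0 = x_0, apply Itô to Y = log X: dY = (mu - sigma^2/2) dt + sigma dB, so Y_t = log(x_0) + (mu - sigma^2/2) t + sigma B_t and hence X_t = x_0 * exp((mu - sigma^2/2) t + sigma B_t).
With mu = -2/5, sigma = 8/5, x_0 = 1, this gives:
  X_t = 1 * exp((-42/25) * t + (8/5) * B_t).
Since sigma*B_t ~ Normal(0, sigma^2 t), E[exp(sigma*B_t)] = exp(sigma^2 t / 2); so E[X_t] = x_0 * exp((mu - sigma^2/2) t) * exp(sigma^2 t / 2) = x_0 * exp(mu t) = exp(-2*t/5).
Var(X_t) = E[X_t^2] - (E[X_t])^2 = x_0^2 * exp(2 mu t) * (exp(sigma^2 t) - 1) = (exp(64*t/25) - 1)*exp(-4*t/5).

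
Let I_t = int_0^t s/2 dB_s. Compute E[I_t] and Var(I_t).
E[I_t] = 0; Var(I_t) = t^3/12

The Itô integral of a deterministic integrand f(s) has mean 0 because each increment f(s) * (B_{s+ds} - B_s) has mean 0. By the Itô isometry:
  Var( int_0^t f(s) dB_s ) = E[ (int_0^t f(s) dB_s)^2 ] = int_0^t f(s)^2 ds.
Here f(s) = s/2, so f(s)^2 = s^2/4. Integrate:
  int_0^t (s^2/4) ds = t^3/12.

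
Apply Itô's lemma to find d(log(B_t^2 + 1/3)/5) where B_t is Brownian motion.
d(log(B_t^2 + 1/3)/5) = (3*(1 - 3*B_t^2)/(5*(3*B_t^2 + 1)^2)) dt + (6*B_t/(5*(3*B_t^2 + 1))) dB_t

Itô's formula for f(B_t) gives d f(B_t) = f'(B_t) dB_t + (1/2) f''(B_t) dt. Compute derivatives of f(x) = log(x^2 + 1/3)/5:
  f'(x)  = 6*x/(5*(3*x^2 + 1))
  f''(x) = 6*(1 - 3*x^2)/(5*(3*x^2 + 1)^2)
Substitute x = B_t and multiply the f'' term by 1/2:
  drift     = (1/2) * (6*(1 - 3*x^2)/(5*(3*x^2 + 1)^2)) evaluated at B_t = 3*(1 - 3*B_t^2)/(5*(3*B_t^2 + 1)^2)
  diffusion = (6*x/(5*(3*x^2 + 1))) evaluated at B_t = 6*B_t/(5*(3*B_t^2 + 1))
Therefore d(log(B_t^2 + 1/3)/5) = (3*(1 - 3*B_t^2)/(5*(3*B_t^2 + 1)^2)) dt + (6*B_t/(5*(3*B_t^2 + 1))) dB_t.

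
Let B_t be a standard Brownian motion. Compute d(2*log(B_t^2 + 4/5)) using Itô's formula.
d(2*log(B_t^2 + 4/5)) = (10*(4 - 5*B_t^2)/(5*B_t^2 + 4)^2) dt + (20*B_t/(5*B_t^2 + 4)) dB_t

Itô's formula for f(B_t) gives d f(B_t) = f'(B_t) dB_t + (1/2) f''(B_t) dt. Compute derivatives of f(x) = 2*log(x^2 + 4/5):
  f'(x)  = 20*x/(5*x^2 + 4)
  f''(x) = 20*(4 - 5*x^2)/(5*x^2 + 4)^2
Substitute x = B_t and multiply the f'' term by 1/2:
  drift     = (1/2) * (20*(4 - 5*x^2)/(5*x^2 + 4)^2) evaluated at B_t = 10*(4 - 5*B_t^2)/(5*B_t^2 + 4)^2
  diffusion = (20*x/(5*x^2 + 4)) evaluated at B_t = 20*B_t/(5*B_t^2 + 4)
Therefore d(2*log(B_t^2 + 4/5)) = (10*(4 - 5*B_t^2)/(5*B_t^2 + 4)^2) dt + (20*B_t/(5*B_t^2 + 4)) dB_t.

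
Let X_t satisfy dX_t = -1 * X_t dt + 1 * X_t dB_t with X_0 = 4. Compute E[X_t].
E[X_t] = 4*exp(-t)

For GBM dX = mu X dt + sigma X dB with X_0 = x_0, apply Itô to Y = log X: dY = (mu - sigma^2/2) dt + sigma dB, so Y_t = log(x_0) + (mu - sigma^2/2) t + sigma B_t and hence X_t = x_0 * exp((mu - sigma^2/2) t + sigma B_t).
With mu = -1, sigma = 1, x_0 = 4, this gives:
  X_t = 4 * exp((-3/2) * t + (1) * B_t).
Since sigma*B_t ~ Normal(0, sigma^2 t), E[exp(sigma*B_t)] = exp(sigma^2 t / 2); so E[X_t] = x_0 * exp((mu - sigma^2/2) t) * exp(sigma^2 t / 2) = x_0 * exp(mu t) = 4*exp(-t).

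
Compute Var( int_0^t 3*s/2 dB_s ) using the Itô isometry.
Var = 3*t^3/4

The Itô integral of a deterministic integrand f(s) has mean 0 because each increment f(s) * (B_{s+ds} - B_s) has mean 0. By the Itô isometry:
  Var( int_0^t f(s) dB_s ) = E[ (int_0^t f(s) dB_s)^2 ] = int_0^t f(s)^2 ds.
Here f(s) = 3*s/2, so f(s)^2 = 9*s^2/4. Integrate:
  int_0^t (9*s^2/4) ds = 3*t^3/4.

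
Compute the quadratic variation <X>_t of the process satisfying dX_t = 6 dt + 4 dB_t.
<X>_t = 16*t

For an Itô process dX_t = a(t) dt + b(t) dB_t, the quadratic variation is <X>_t = int_0^t b(s)^2 ds (the drift term does not contribute). Here b(s) = 4, so
  b(s)^2 = 16.
Integrating from 0 to t:
  <X>_t = int_0^t (16) ds = 16*t.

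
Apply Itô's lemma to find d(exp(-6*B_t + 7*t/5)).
d(exp(-6*B_t + 7*t/5)) = (97*exp(-6*B_t + 7*t/5)/5) dt + (-6*exp(-6*B_t + 7*t/5)) dB_t

Itô's formula for f(t, x): d f(t, B_t) = (f_t + (1/2) f_xx) dt + f_x dB_t. Compute partials of f(t, x) = exp(7*t/5 - 6*x):
  f_t(t,x)  = 7*exp(7*t/5 - 6*x)/5
  f_x(t,x)  = -6*exp(7*t/5 - 6*x)
  f_xx(t,x) = 36*exp(7*t/5 - 6*x)
Assemble drift = f_t + (1/2) f_xx = 97*exp(7*t/5 - 6*x)/5 and diffusion = f_x = -6*exp(7*t/5 - 6*x). Substituting x = B_t:
  d(exp(-6*B_t + 7*t/5)) = (97*exp(-6*B_t + 7*t/5)/5) dt + (-6*exp(-6*B_t + 7*t/5)) dB_t.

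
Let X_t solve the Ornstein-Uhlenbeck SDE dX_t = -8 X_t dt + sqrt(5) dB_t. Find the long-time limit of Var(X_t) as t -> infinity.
lim Var(X_t) = 5/16

The OU SDE dX = -theta X dt + sigma dB admits the integrating factor exp(theta t): d(exp(theta t) X_t) = sigma exp(theta t) dB_t. Integrating from 0 to t gives X_t = x_0 * exp(-theta t) + sigma * int_0^t exp(-theta (t-s)) dB_s for any initial x_0. The Itô integral has variance (by the Itô isometry) sigma^2 * int_0^t exp(-2 theta (t - s)) ds = sigma^2 * (1 - exp(-2 theta t)) / (2 theta), independent of x_0.
With theta = 8, sigma = sqrt(5):
  Var(X_t) = (sqrt(5))^2 * (1 - exp(-2*8 t)) / (2 * 8) = 5/16 - 5*exp(-16*t)/16.
As t -> infinity, exp(-2*8 t) -> 0, so the stationary variance is sigma^2 / (2 theta) = 5/16.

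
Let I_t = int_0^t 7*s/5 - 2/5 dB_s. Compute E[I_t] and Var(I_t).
E[I_t] = 0; Var(I_t) = t*(49*t^2 - 42*t + 12)/75

The Itô integral of a deterministic integrand f(s) has mean 0 because each increment f(s) * (B_{s+ds} - B_s) has mean 0. By the Itô isometry:
  Var( int_0^t f(s) dB_s ) = E[ (int_0^t f(s) dB_s)^2 ] = int_0^t f(s)^2 ds.
Here f(s) = 7*s/5 - 2/5, so f(s)^2 = (7*s - 2)^2/25. Integrate:
  int_0^t ((7*s - 2)^2/25) ds = t*(49*t^2 - 42*t + 12)/75.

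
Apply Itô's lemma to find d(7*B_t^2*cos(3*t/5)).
d(7*B_t^2*cos(3*t/5)) = (-21*B_t^2*sin(3*t/5)/5 + 7*cos(3*t/5)) dt + (14*B_t*cos(3*t/5)) dB_t

Itô's formula for f(t, x): d f(t, B_t) = (f_t + (1/2) f_xx) dt + f_x dB_t. Compute partials of f(t, x) = 7*x^2*cos(3*t/5):
  f_t(t,x)  = -21*x^2*sin(3*t/5)/5
  f_x(t,x)  = 14*x*cos(3*t/5)
  f_xx(t,x) = 14*cos(3*t/5)
Assemble drift = f_t + (1/2) f_xx = -21*x^2*sin(3*t/5)/5 + 7*cos(3*t/5) and diffusion = f_x = 14*x*cos(3*t/5). Substituting x = B_t:
  d(7*B_t^2*cos(3*t/5)) = (-21*B_t^2*sin(3*t/5)/5 + 7*cos(3*t/5)) dt + (14*B_t*cos(3*t/5)) dB_t.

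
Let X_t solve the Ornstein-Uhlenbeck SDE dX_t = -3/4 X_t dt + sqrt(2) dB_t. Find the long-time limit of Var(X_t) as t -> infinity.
lim Var(X_t) = 4/3

The OU SDE dX = -theta X dt + sigma dB admits the integrating factor exp(theta t): d(exp(theta t) X_t) = sigma exp(theta t) dB_t. Integrating from 0 to t gives X_t = x_0 * exp(-theta t) + sigma * int_0^t exp(-theta (t-s)) dB_s for any initial x_0. The Itô integral has variance (by the Itô isometry) sigma^2 * int_0^t exp(-2 theta (t - s)) ds = sigma^2 * (1 - exp(-2 theta t)) / (2 theta), independent of x_0.
With theta = 3/4, sigma = sqrt(2):
  Var(X_t) = (sqrt(2))^2 * (1 - exp(-2*3/4 t)) / (2 * 3/4) = 4/3 - 4*exp(-3*t/2)/3.
As t -> infinity, exp(-2*3/4 t) -> 0, so the stationary variance is sigma^2 / (2 theta) = 4/3.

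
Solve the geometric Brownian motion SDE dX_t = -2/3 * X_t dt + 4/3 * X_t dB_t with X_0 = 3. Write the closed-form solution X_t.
X_t = 3 * exp((-14/9) * t + (4/3) * B_t)

For GBM dX = mu X dt + sigma X dB with X_0 = x_0, apply Itô to Y = log X: dY = (mu - sigma^2/2) dt + sigma dB, so Y_t = log(x_0) + (mu - sigma^2/2) t + sigma B_t and hence X_t = x_0 * exp((mu - sigma^2/2) t + sigma B_t).
With mu = -2/3, sigma = 4/3, x_0 = 3, this gives:
  X_t = 3 * exp((-14/9) * t + (4/3) * B_t).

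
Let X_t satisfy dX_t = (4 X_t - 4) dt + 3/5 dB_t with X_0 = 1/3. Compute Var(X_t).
Var(X_t) = 9*exp(8*t)/200 - 9/200

The variance V(t) = Var(X_t) satisfies V'(t) = 2 a V(t) + c^2 with V(0) = 0 (drift coefficient is linear in X, diffusion is constant). With a = 4, c = 3/5, the solution is
  V(t) = (c^2 / (2 a)) * (exp(2 a t) - 1)
       = ((3/5)^2 / (2*4)) * (exp(8 t) - 1)
       = 9*exp(8*t)/200 - 9/200.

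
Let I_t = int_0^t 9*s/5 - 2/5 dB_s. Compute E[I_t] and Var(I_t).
E[I_t] = 0; Var(I_t) = t*(27*t^2 - 18*t + 4)/25

The Itô integral of a deterministic integrand f(s) has mean 0 because each increment f(s) * (B_{s+ds} - B_s) has mean 0. By the Itô isometry:
  Var( int_0^t f(s) dB_s ) = E[ (int_0^t f(s) dB_s)^2 ] = int_0^t f(s)^2 ds.
Here f(s) = 9*s/5 - 2/5, so f(s)^2 = (9*s - 2)^2/25. Integrate:
  int_0^t ((9*s - 2)^2/25) ds = t*(27*t^2 - 18*t + 4)/25.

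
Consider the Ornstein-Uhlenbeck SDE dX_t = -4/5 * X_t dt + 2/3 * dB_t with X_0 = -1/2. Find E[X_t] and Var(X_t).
E[X_t] = -exp(-4*t/5)/2; Var(X_t) = 5/18 - 5*exp(-8*t/5)/18

The OU SDE dX = -theta X dt + sigma dB admits the integrating factor exp(theta t): d(exp(theta t) X_t) = sigma exp(theta t) dB_t. Integrating from 0 to t:
  X_t = x_0 * exp(-theta t) + sigma * int_0^t exp(-theta (t-s)) dB_s.
The Itô integral has mean 0 and (by the Itô isometry) variance sigma^2 * int_0^t exp(-2 theta (t - s)) ds = sigma^2 * (1 - exp(-2 theta t)) / (2 theta).
With theta = 4/5, sigma = 2/3, x_0 = -1/2:
  E[X_t] = -1/2 * exp(-4/5 t) = -exp(-4*t/5)/2
  Var(X_t) = (2/3)^2 * (1 - exp(-2*4/5 t)) / (2 * 4/5) = 5/18 - 5*exp(-8*t/5)/18.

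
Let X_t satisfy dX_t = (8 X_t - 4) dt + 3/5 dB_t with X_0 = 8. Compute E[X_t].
E[X_t] = 15*exp(8*t)/2 + 1/2

Taking expectations and using E[dB_t] = 0, the mean m(t) = E[X_t] satisfies the ODE m'(t) = a m(t) + b with m(0) = x_0. With a = 8, b = -4, x_0 = 8, the solution is
  m(t) = x_0 * exp(a t) + (b/a) * (exp(a t) - 1)
       = 8 * exp(8 t) + ((-4)/8) * (exp(8 t) - 1)
       = 15*exp(8*t)/2 + 1/2.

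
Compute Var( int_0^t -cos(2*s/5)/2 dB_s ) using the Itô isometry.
Var = t/8 + 5*sin(4*t/5)/32

The Itô integral of a deterministic integrand f(s) has mean 0 because each increment f(s) * (B_{s+ds} - B_s) has mean 0. By the Itô isometry:
  Var( int_0^t f(s) dB_s ) = E[ (int_0^t f(s) dB_s)^2 ] = int_0^t f(s)^2 ds.
Here f(s) = -cos(2*s/5)/2, so f(s)^2 = cos(2*s/5)^2/4. Integrate:
  int_0^t (cos(2*s/5)^2/4) ds = t/8 + 5*sin(4*t/5)/32.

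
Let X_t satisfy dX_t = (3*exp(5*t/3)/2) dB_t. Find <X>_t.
<X>_t = 27*exp(10*t/3)/40 - 27/40

For an Itô process dX_t = a(t) dt + b(t) dB_t, the quadratic variation is <X>_t = int_0^t b(s)^2 ds (the drift term does not contribute). Here b(s) = 3*exp(5*s/3)/2, so
  b(s)^2 = 9*exp(10*s/3)/4.
Integrating from 0 to t:
  <X>_t = int_0^t (9*exp(10*s/3)/4) ds = 27*exp(10*t/3)/40 - 27/40.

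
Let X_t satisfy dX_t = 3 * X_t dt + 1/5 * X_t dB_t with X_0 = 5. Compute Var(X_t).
Var(X_t) = 25*(exp(t/25) - 1)*exp(6*t)

For GBM dX = mu X dt + sigma X dB with X_0 = x_0, apply Itô to Y = log X: dY = (mu - sigma^2/2) dt + sigma dB, so Y_t = log(x_0) + (mu - sigma^2/2) t + sigma B_t and hence X_t = x_0 * exp((mu - sigma^2/2) t + sigma B_t).
With mu = 3, sigma = 1/5, x_0 = 5, this gives:
  X_t = 5 * exp((149/50) * t + (1/5) * B_t).
Since sigma*B_t ~ Normal(0, sigma^2 t), E[exp(sigma*B_t)] = exp(sigma^2 t / 2); so E[X_t] = x_0 * exp((mu - sigma^2/2) t) * exp(sigma^2 t / 2) = x_0 * exp(mu t) = 5*exp(3*t).
Var(X_t) = E[X_t^2] - (E[X_t])^2 = x_0^2 * exp(2 mu t) * (exp(sigma^2 t) - 1) = 25*(exp(t/25) - 1)*exp(6*t).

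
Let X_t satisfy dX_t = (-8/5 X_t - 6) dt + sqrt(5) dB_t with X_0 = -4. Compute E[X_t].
E[X_t] = -15/4 - exp(-8*t/5)/4

Taking expectations and using E[dB_t] = 0, the mean m(t) = E[X_t] satisfies the ODE m'(t) = a m(t) + b with m(0) = x_0. With a = -8/5, b = -6, x_0 = -4, the solution is
  m(t) = x_0 * exp(a t) + (b/a) * (exp(a t) - 1)
       = (-4) * exp((-8/5) t) + ((-6)/(-8/5)) * (exp((-8/5) t) - 1)
       = -15/4 - exp(-8*t/5)/4.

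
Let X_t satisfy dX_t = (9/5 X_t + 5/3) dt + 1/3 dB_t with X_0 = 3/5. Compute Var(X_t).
Var(X_t) = 5*exp(18*t/5)/162 - 5/162

The variance V(t) = Var(X_t) satisfies V'(t) = 2 a V(t) + c^2 with V(0) = 0 (drift coefficient is linear in X, diffusion is constant). With a = 9/5, c = 1/3, the solution is
  V(t) = (c^2 / (2 a)) * (exp(2 a t) - 1)
       = ((1/3)^2 / (2*(9/5))) * (exp((18/5) t) - 1)
       = 5*exp(18*t/5)/162 - 5/162.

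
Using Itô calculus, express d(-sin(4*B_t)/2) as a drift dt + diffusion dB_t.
d(-sin(4*B_t)/2) = (4*sin(4*B_t)) dt + (-2*cos(4*B_t)) dB_t

Itô's formula for f(B_t) gives d f(B_t) = f'(B_t) dB_t + (1/2) f''(B_t) dt. Compute derivatives of f(x) = -sin(4*x)/2:
  f'(x)  = -2*cos(4*x)
  f''(x) = 8*sin(4*x)
Substitute x = B_t and multiply the f'' term by 1/2:
  drift     = (1/2) * (8*sin(4*x)) evaluated at B_t = 4*sin(4*B_t)
  diffusion = (-2*cos(4*x)) evaluated at B_t = -2*cos(4*B_t)
Therefore d(-sin(4*B_t)/2) = (4*sin(4*B_t)) dt + (-2*cos(4*B_t)) dB_t.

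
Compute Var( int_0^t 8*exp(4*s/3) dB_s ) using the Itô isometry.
Var = 24*exp(8*t/3) - 24

The Itô integral of a deterministic integrand f(s) has mean 0 because each increment f(s) * (B_{s+ds} - B_s) has mean 0. By the Itô isometry:
  Var( int_0^t f(s) dB_s ) = E[ (int_0^t f(s) dB_s)^2 ] = int_0^t f(s)^2 ds.
Here f(s) = 8*exp(4*s/3), so f(s)^2 = 64*exp(8*s/3). Integrate:
  int_0^t (64*exp(8*s/3)) ds = 24*exp(8*t/3) - 24.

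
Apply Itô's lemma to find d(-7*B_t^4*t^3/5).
d(-7*B_t^4*t^3/5) = (21*B_t^2*t^2*(-B_t^2 - 2*t)/5) dt + (-28*B_t^3*t^3/5) dB_t

Itô's formula for f(t, x): d f(t, B_t) = (f_t + (1/2) f_xx) dt + f_x dB_t. Compute partials of f(t, x) = -7*t^3*x^4/5:
  f_t(t,x)  = -21*t^2*x^4/5
  f_x(t,x)  = -28*t^3*x^3/5
  f_xx(t,x) = -84*t^3*x^2/5
Assemble drift = f_t + (1/2) f_xx = 21*t^2*x^2*(-2*t - x^2)/5 and diffusion = f_x = -28*t^3*x^3/5. Substituting x = B_t:
  d(-7*B_t^4*t^3/5) = (21*B_t^2*t^2*(-B_t^2 - 2*t)/5) dt + (-28*B_t^3*t^3/5) dB_t.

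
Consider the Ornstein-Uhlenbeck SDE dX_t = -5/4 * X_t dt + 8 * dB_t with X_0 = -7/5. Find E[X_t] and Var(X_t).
E[X_t] = -7*exp(-5*t/4)/5; Var(X_t) = 128/5 - 128*exp(-5*t/2)/5

The OU SDE dX = -theta X dt + sigma dB admits the integrating factor exp(theta t): d(exp(theta t) X_t) = sigma exp(theta t) dB_t. Integrating from 0 to t:
  X_t = x_0 * exp(-theta t) + sigma * int_0^t exp(-theta (t-s)) dB_s.
The Itô integral has mean 0 and (by the Itô isometry) variance sigma^2 * int_0^t exp(-2 theta (t - s)) ds = sigma^2 * (1 - exp(-2 theta t)) / (2 theta).
With theta = 5/4, sigma = 8, x_0 = -7/5:
  E[X_t] = -7/5 * exp(-5/4 t) = -7*exp(-5*t/4)/5
  Var(X_t) = (8)^2 * (1 - exp(-2*5/4 t)) / (2 * 5/4) = 128/5 - 128*exp(-5*t/2)/5.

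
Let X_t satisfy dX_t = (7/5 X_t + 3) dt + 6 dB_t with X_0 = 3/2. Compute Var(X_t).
Var(X_t) = 90*exp(14*t/5)/7 - 90/7

The variance V(t) = Var(X_t) satisfies V'(t) = 2 a V(t) + c^2 with V(0) = 0 (drift coefficient is linear in X, diffusion is constant). With a = 7/5, c = 6, the solution is
  V(t) = (c^2 / (2 a)) * (exp(2 a t) - 1)
       = (6^2 / (2*(7/5))) * (exp((14/5) t) - 1)
       = 90*exp(14*t/5)/7 - 90/7.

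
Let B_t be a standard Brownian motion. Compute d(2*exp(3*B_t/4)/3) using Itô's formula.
d(2*exp(3*B_t/4)/3) = (3*exp(3*B_t/4)/16) dt + (exp(3*B_t/4)/2) dB_t

Itô's formula for f(B_t) gives d f(B_t) = f'(B_t) dB_t + (1/2) f''(B_t) dt. Compute derivatives of f(x) = 2*exp(3*x/4)/3:
  f'(x)  = exp(3*x/4)/2
  f''(x) = 3*exp(3*x/4)/8
Substitute x = B_t and multiply the f'' term by 1/2:
  drift     = (1/2) * (3*exp(3*x/4)/8) evaluated at B_t = 3*exp(3*B_t/4)/16
  diffusion = (exp(3*x/4)/2) evaluated at B_t = exp(3*B_t/4)/2
Therefore d(2*exp(3*B_t/4)/3) = (3*exp(3*B_t/4)/16) dt + (exp(3*B_t/4)/2) dB_t.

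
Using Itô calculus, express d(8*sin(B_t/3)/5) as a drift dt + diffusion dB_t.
d(8*sin(B_t/3)/5) = (-4*sin(B_t/3)/45) dt + (8*cos(B_t/3)/15) dB_t

Itô's formula for f(B_t) gives d f(B_t) = f'(B_t) dB_t + (1/2) f''(B_t) dt. Compute derivatives of f(x) = 8*sin(x/3)/5:
  f'(x)  = 8*cos(x/3)/15
  f''(x) = -8*sin(x/3)/45
Substitute x = B_t and multiply the f'' term by 1/2:
  drift     = (1/2) * (-8*sin(x/3)/45) evaluated at B_t = -4*sin(B_t/3)/45
  diffusion = (8*cos(x/3)/15) evaluated at B_t = 8*cos(B_t/3)/15
Therefore d(8*sin(B_t/3)/5) = (-4*sin(B_t/3)/45) dt + (8*cos(B_t/3)/15) dB_t.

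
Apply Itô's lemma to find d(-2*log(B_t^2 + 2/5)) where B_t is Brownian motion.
d(-2*log(B_t^2 + 2/5)) = (10*(5*B_t^2 - 2)/(5*B_t^2 + 2)^2) dt + (-20*B_t/(5*B_t^2 + 2)) dB_t

Itô's formula for f(B_t) gives d f(B_t) = f'(B_t) dB_t + (1/2) f''(B_t) dt. Compute derivatives of f(x) = -2*log(x^2 + 2/5):
  f'(x)  = -20*x/(5*x^2 + 2)
  f''(x) = 20*(5*x^2 - 2)/(5*x^2 + 2)^2
Substitute x = B_t and multiply the f'' term by 1/2:
  drift     = (1/2) * (20*(5*x^2 - 2)/(5*x^2 + 2)^2) evaluated at B_t = 10*(5*B_t^2 - 2)/(5*B_t^2 + 2)^2
  diffusion = (-20*x/(5*x^2 + 2)) evaluated at B_t = -20*B_t/(5*B_t^2 + 2)
Therefore d(-2*log(B_t^2 + 2/5)) = (10*(5*B_t^2 - 2)/(5*B_t^2 + 2)^2) dt + (-20*B_t/(5*B_t^2 + 2)) dB_t.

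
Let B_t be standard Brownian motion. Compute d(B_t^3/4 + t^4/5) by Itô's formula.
d(B_t^3/4 + t^4/5) = (3*B_t/4 + 4*t^3/5) dt + (3*B_t^2/4) dB_t

Itô's formula for f(t, x): d f(t, B_t) = (f_t + (1/2) f_xx) dt + f_x dB_t. Compute partials of f(t, x) = t^4/5 + x^3/4:
  f_t(t,x)  = 4*t^3/5
  f_x(t,x)  = 3*x^2/4
  f_xx(t,x) = 3*x/2
Assemble drift = f_t + (1/2) f_xx = 4*t^3/5 + 3*x/4 and diffusion = f_x = 3*x^2/4. Substituting x = B_t:
  d(B_t^3/4 + t^4/5) = (3*B_t/4 + 4*t^3/5) dt + (3*B_t^2/4) dB_t.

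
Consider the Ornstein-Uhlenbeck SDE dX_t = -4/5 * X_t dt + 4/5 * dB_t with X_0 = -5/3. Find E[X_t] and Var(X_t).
E[X_t] = -5*exp(-4*t/5)/3; Var(X_t) = 2/5 - 2*exp(-8*t/5)/5

The OU SDE dX = -theta X dt + sigma dB admits the integrating factor exp(theta t): d(exp(theta t) X_t) = sigma exp(theta t) dB_t. Integrating from 0 to t:
  X_t = x_0 * exp(-theta t) + sigma * int_0^t exp(-theta (t-s)) dB_s.
The Itô integral has mean 0 and (by the Itô isometry) variance sigma^2 * int_0^t exp(-2 theta (t - s)) ds = sigma^2 * (1 - exp(-2 theta t)) / (2 theta).
With theta = 4/5, sigma = 4/5, x_0 = -5/3:
  E[X_t] = -5/3 * exp(-4/5 t) = -5*exp(-4*t/5)/3
  Var(X_t) = (4/5)^2 * (1 - exp(-2*4/5 t)) / (2 * 4/5) = 2/5 - 2*exp(-8*t/5)/5.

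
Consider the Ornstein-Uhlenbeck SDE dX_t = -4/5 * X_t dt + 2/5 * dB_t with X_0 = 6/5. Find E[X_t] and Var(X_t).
E[X_t] = 6*exp(-4*t/5)/5; Var(X_t) = 1/10 - exp(-8*t/5)/10

The OU SDE dX = -theta X dt + sigma dB admits the integrating factor exp(theta t): d(exp(theta t) X_t) = sigma exp(theta t) dB_t. Integrating from 0 to t:
  X_t = x_0 * exp(-theta t) + sigma * int_0^t exp(-theta (t-s)) dB_s.
The Itô integral has mean 0 and (by the Itô isometry) variance sigma^2 * int_0^t exp(-2 theta (t - s)) ds = sigma^2 * (1 - exp(-2 theta t)) / (2 theta).
With theta = 4/5, sigma = 2/5, x_0 = 6/5:
  E[X_t] = 6/5 * exp(-4/5 t) = 6*exp(-4*t/5)/5
  Var(X_t) = (2/5)^2 * (1 - exp(-2*4/5 t)) / (2 * 4/5) = 1/10 - exp(-8*t/5)/10.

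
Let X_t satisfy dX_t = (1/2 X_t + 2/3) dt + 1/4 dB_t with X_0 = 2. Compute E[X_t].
E[X_t] = 10*exp(t/2)/3 - 4/3

Taking expectations and using E[dB_t] = 0, the mean m(t) = E[X_t] satisfies the ODE m'(t) = a m(t) + b with m(0) = x_0. With a = 1/2, b = 2/3, x_0 = 2, the solution is
  m(t) = x_0 * exp(a t) + (b/a) * (exp(a t) - 1)
       = 2 * exp((1/2) t) + ((2/3)/(1/2)) * (exp((1/2) t) - 1)
       = 10*exp(t/2)/3 - 4/3.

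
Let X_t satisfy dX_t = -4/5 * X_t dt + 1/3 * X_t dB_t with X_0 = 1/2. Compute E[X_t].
E[X_t] = exp(-4*t/5)/2

For GBM dX = mu X dt + sigma X dB with X_0 = x_0, apply Itô to Y = log X: dY = (mu - sigma^2/2) dt + sigma dB, so Y_t = log(x_0) + (mu - sigma^2/2) t + sigma B_t and hence X_t = x_0 * exp((mu - sigma^2/2) t + sigma B_t).
With mu = -4/5, sigma = 1/3, x_0 = 1/2, this gives:
  X_t = 1/2 * exp((-77/90) * t + (1/3) * B_t).
Since sigma*B_t ~ Normal(0, sigma^2 t), E[exp(sigma*B_t)] = exp(sigma^2 t / 2); so E[X_t] = x_0 * exp((mu - sigma^2/2) t) * exp(sigma^2 t / 2) = x_0 * exp(mu t) = exp(-4*t/5)/2.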